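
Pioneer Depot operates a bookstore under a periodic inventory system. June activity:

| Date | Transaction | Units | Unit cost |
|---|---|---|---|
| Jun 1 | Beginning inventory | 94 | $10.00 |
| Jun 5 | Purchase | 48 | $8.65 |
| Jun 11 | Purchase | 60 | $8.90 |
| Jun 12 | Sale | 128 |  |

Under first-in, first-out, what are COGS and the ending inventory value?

Jun 12, 128 sold [FIFO — oldest first]: 94 @ $10.00 + 34 @ $8.65 = $1,234.10
Ending inventory: 14 @ $8.65 + 60 @ $8.90 = $655.10

COGS = $1,234.10; ending inventory = $655.10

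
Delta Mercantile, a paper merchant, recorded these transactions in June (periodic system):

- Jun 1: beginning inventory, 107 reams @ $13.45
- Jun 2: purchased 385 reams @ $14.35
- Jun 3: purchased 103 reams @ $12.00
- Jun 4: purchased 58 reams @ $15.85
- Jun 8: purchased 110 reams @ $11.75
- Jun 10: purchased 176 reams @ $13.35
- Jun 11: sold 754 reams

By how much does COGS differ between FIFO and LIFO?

$103.10

FIFO COGS: 107 @ $13.45 + 385 @ $14.35 + 103 @ $12.00 + 58 @ $15.85 + 101 @ $11.75 = $10,305.95
LIFO COGS: 176 @ $13.35 + 110 @ $11.75 + 58 @ $15.85 + 103 @ $12.00 + 307 @ $14.35 = $10,202.85
Difference = |$10,305.95 − $10,202.85| = $103.10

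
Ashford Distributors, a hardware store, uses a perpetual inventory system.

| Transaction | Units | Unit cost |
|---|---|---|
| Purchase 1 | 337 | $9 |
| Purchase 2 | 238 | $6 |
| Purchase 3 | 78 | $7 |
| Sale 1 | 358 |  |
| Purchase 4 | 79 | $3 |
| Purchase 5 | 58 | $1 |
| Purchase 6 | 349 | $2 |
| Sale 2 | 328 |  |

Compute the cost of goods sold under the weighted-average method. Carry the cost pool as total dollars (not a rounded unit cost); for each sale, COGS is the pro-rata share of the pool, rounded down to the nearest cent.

After Purchase 1: 337 on hand, pool $3,033.00 (≈ $9.0000 each)
After Purchase 2: 575 on hand, pool $4,461.00 (≈ $7.7583 each)
After Purchase 3: 653 on hand, pool $5,007.00 (≈ $7.6677 each)
Sale 1, sell 358: 358/653 × $5,007.00 → $2,745.03
After Purchase 4: 374 on hand, pool $2,498.97 (≈ $6.6817 each)
After Purchase 5: 432 on hand, pool $2,556.97 (≈ $5.9189 each)
After Purchase 6: 781 on hand, pool $3,254.97 (≈ $4.1677 each)
Sale 2, sell 328: 328/781 × $3,254.97 → $1,367.00
Total COGS = $2,745.03 + $1,367.00 = $4,112.03
Ending inventory (cost pool remaining) = $1,887.97

COGS = $4,112.03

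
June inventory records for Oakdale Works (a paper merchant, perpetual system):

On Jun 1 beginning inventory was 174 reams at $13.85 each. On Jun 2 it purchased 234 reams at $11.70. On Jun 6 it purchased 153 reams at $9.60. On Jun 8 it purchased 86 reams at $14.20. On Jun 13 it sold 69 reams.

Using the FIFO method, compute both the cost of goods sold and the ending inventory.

Jun 13, 69 sold [FIFO — oldest first]: 69 @ $13.85 = $955.65
Ending inventory: 105 @ $13.85 + 234 @ $11.70 + 153 @ $9.60 + 86 @ $14.20 = $6,882.05

COGS = $955.65; ending inventory = $6,882.05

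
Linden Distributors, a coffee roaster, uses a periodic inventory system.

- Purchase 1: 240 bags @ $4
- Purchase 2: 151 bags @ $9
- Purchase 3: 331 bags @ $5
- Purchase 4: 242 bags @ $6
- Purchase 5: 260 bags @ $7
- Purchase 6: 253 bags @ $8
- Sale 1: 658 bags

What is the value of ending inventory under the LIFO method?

Ending inventory = $4,556

Sale 1 (658) [LIFO — newest first]: 253 @ $8 + 260 @ $7 + 145 @ $6 = $4,714
Ending inventory: 240 @ $4 + 151 @ $9 + 331 @ $5 + 97 @ $6 = $4,556
Check: goods available $9,270 = COGS $4,714 + ending $4,556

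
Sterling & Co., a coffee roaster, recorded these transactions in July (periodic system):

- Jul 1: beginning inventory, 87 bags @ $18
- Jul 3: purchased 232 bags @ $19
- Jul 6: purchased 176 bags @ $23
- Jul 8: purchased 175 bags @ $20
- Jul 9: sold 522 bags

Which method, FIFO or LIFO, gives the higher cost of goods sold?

FIFO COGS: 87 @ $18 + 232 @ $19 + 176 @ $23 + 27 @ $20 = $10,562
LIFO COGS: 175 @ $20 + 176 @ $23 + 171 @ $19 = $10,797

LIFO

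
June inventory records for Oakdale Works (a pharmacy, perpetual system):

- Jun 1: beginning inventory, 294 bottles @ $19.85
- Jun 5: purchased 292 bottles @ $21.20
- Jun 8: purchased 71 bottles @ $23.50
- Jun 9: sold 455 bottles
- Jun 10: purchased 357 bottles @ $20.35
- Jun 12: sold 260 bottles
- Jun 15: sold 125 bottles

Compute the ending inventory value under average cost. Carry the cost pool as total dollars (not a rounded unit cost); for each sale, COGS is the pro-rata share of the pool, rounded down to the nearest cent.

Ending inventory = $3,572.00

After Jun 1: 294 on hand, pool $5,835.90 (≈ $19.8500 each)
After Jun 5: 586 on hand, pool $12,026.30 (≈ $20.5227 each)
After Jun 8: 657 on hand, pool $13,694.80 (≈ $20.8444 each)
Jun 9, sell 455: 455/657 × $13,694.80 → $9,484.22
After Jun 10: 559 on hand, pool $11,475.53 (≈ $20.5287 each)
Jun 12, sell 260: 260/559 × $11,475.53 → $5,337.45
Jun 15, sell 125: 125/299 × $6,138.08 → $2,566.08
Total COGS = $9,484.22 + $5,337.45 + $2,566.08 = $17,387.75
Ending inventory (cost pool remaining) = $3,572.00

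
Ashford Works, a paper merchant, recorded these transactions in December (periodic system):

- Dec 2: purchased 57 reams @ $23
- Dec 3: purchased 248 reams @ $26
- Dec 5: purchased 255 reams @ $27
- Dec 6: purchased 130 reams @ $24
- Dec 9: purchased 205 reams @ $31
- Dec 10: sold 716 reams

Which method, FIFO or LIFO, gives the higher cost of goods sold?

LIFO

FIFO COGS: 57 @ $23 + 248 @ $26 + 255 @ $27 + 130 @ $24 + 26 @ $31 = $18,570
LIFO COGS: 205 @ $31 + 130 @ $24 + 255 @ $27 + 126 @ $26 = $19,636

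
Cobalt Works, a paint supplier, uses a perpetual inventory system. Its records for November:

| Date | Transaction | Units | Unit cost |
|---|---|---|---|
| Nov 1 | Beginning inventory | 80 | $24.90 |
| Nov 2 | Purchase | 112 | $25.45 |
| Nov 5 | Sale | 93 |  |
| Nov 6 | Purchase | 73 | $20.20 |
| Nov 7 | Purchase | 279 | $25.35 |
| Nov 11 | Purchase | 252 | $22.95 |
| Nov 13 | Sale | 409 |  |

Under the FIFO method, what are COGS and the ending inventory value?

COGS = $12,324.95; ending inventory = $6,848.10

Nov 5, 93 sold [FIFO — oldest first]: 80 @ $24.90 + 13 @ $25.45 = $2,322.85
Nov 13, 409 sold [FIFO — oldest first]: 99 @ $25.45 + 73 @ $20.20 + 237 @ $25.35 = $10,002.10
Total COGS = $2,322.85 + $10,002.10 = $12,324.95
Ending inventory: 42 @ $25.35 + 252 @ $22.95 = $6,848.10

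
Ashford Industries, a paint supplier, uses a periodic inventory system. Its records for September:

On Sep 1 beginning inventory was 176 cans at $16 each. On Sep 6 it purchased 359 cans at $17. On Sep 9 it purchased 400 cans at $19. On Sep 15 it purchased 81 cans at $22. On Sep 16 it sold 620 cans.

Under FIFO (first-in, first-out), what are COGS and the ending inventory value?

Sep 16, 620 sold [FIFO — oldest first]: 176 @ $16 + 359 @ $17 + 85 @ $19 = $10,534
Ending inventory: 315 @ $19 + 81 @ $22 = $7,767

COGS = $10,534; ending inventory = $7,767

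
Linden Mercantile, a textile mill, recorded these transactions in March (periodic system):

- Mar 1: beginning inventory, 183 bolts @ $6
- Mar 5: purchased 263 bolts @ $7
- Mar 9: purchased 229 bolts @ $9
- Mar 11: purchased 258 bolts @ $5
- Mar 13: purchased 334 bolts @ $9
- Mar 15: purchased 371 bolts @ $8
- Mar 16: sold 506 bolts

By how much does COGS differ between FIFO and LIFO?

FIFO COGS: 183 @ $6 + 263 @ $7 + 60 @ $9 = $3,479
LIFO COGS: 371 @ $8 + 135 @ $9 = $4,183
Difference = |$3,479 − $4,183| = $704

$704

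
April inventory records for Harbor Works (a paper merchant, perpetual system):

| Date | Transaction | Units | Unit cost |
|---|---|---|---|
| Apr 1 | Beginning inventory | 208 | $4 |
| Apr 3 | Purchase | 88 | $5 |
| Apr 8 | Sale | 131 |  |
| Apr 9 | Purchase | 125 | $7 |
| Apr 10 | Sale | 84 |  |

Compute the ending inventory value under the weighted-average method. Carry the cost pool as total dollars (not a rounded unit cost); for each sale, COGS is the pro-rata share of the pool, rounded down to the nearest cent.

After Apr 1: 208 on hand, pool $832.00 (≈ $4.0000 each)
After Apr 3: 296 on hand, pool $1,272.00 (≈ $4.2973 each)
Apr 8, sell 131: 131/296 × $1,272.00 → $562.94
After Apr 9: 290 on hand, pool $1,584.06 (≈ $5.4623 each)
Apr 10, sell 84: 84/290 × $1,584.06 → $458.83
Total COGS = $562.94 + $458.83 = $1,021.77
Ending inventory (cost pool remaining) = $1,125.23
Check: goods available $2,147.00 = COGS $1,021.77 + ending $1,125.23

Ending inventory = $1,125.23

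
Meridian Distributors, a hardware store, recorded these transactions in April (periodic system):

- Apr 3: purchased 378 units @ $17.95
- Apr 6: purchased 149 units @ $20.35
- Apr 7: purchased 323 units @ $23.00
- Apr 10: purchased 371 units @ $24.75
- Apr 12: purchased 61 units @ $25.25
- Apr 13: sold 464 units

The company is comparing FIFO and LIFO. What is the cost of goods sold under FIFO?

COGS = $8,535.20

FIFO COGS: 378 @ $17.95 + 86 @ $20.35 = $8,535.20
LIFO COGS: 61 @ $25.25 + 371 @ $24.75 + 32 @ $23.00 = $11,458.50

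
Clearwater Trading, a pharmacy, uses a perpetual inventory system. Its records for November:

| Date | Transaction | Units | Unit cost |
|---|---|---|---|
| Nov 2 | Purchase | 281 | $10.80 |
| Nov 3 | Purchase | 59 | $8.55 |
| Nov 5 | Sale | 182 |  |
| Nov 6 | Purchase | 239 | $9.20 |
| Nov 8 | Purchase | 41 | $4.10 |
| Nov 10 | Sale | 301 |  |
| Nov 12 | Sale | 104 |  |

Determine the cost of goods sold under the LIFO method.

COGS = $5,549.75

Nov 5, 182 sold [LIFO — newest first]: 59 @ $8.55 + 123 @ $10.80 = $1,832.85
Nov 10, 301 sold [LIFO — newest first]: 41 @ $4.10 + 239 @ $9.20 + 21 @ $10.80 = $2,593.70
Nov 12, 104 sold [LIFO — newest first]: 104 @ $10.80 = $1,123.20
Total COGS = $1,832.85 + $2,593.70 + $1,123.20 = $5,549.75
Ending inventory: 33 @ $10.80 = $356.40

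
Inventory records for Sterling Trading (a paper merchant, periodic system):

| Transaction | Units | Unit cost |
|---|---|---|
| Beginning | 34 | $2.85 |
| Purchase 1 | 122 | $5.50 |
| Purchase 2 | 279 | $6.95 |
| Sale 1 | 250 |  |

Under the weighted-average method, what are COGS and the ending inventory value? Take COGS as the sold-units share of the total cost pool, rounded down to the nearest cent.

Sale 1, sell 250: 250/435 × $2,706.95 → $1,555.71
Ending inventory (cost pool remaining) = $1,151.24

COGS = $1,555.71; ending inventory = $1,151.24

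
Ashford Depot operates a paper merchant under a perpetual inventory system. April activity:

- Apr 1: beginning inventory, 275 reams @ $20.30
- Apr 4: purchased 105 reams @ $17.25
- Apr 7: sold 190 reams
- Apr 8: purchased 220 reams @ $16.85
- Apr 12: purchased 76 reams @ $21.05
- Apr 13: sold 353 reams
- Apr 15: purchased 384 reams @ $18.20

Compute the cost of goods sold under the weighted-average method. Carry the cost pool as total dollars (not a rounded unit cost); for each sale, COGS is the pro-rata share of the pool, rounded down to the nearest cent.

After Apr 1: 275 on hand, pool $5,582.50 (≈ $20.3000 each)
After Apr 4: 380 on hand, pool $7,393.75 (≈ $19.4572 each)
Apr 7, sell 190: 190/380 × $7,393.75 → $3,696.87
After Apr 8: 410 on hand, pool $7,403.88 (≈ $18.0582 each)
After Apr 12: 486 on hand, pool $9,003.68 (≈ $18.5261 each)
Apr 13, sell 353: 353/486 × $9,003.68 → $6,539.70
After Apr 15: 517 on hand, pool $9,452.78 (≈ $18.2839 each)
Total COGS = $3,696.87 + $6,539.70 = $10,236.57
Ending inventory (cost pool remaining) = $9,452.78
Check: goods available $19,689.35 = COGS $10,236.57 + ending $9,452.78

COGS = $10,236.57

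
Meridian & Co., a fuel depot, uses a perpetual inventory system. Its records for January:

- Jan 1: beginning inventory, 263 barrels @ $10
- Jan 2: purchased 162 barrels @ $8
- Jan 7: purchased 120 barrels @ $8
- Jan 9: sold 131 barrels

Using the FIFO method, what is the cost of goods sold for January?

Jan 9, 131 sold [FIFO — oldest first]: 131 @ $10 = $1,310
Ending inventory: 132 @ $10 + 162 @ $8 + 120 @ $8 = $3,576

COGS = $1,310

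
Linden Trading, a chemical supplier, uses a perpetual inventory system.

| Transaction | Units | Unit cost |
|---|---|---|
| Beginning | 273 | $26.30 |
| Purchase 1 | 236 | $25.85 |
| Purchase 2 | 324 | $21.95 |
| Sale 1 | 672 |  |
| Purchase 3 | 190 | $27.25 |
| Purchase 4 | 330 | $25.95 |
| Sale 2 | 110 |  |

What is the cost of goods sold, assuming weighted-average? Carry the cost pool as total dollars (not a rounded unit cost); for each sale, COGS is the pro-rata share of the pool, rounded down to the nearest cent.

COGS = $19,307.11

After Beginning: 273 on hand, pool $7,179.90 (≈ $26.3000 each)
After Purchase 1: 509 on hand, pool $13,280.50 (≈ $26.0914 each)
After Purchase 2: 833 on hand, pool $20,392.30 (≈ $24.4806 each)
Sale 1, sell 672: 672/833 × $20,392.30 → $16,450.93
After Purchase 3: 351 on hand, pool $9,118.87 (≈ $25.9797 each)
After Purchase 4: 681 on hand, pool $17,682.37 (≈ $25.9653 each)
Sale 2, sell 110: 110/681 × $17,682.37 → $2,856.18
Total COGS = $16,450.93 + $2,856.18 = $19,307.11
Ending inventory (cost pool remaining) = $14,826.19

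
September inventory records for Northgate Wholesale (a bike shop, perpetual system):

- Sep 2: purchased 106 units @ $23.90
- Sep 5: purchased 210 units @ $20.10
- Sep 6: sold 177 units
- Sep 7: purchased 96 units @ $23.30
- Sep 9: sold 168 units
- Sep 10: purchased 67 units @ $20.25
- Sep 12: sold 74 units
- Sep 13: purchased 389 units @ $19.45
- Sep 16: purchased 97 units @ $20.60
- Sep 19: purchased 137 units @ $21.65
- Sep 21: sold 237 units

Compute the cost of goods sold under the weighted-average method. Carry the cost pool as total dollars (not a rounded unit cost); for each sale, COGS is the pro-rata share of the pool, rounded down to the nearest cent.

COGS = $13,865.09

After Sep 2: 106 on hand, pool $2,533.40 (≈ $23.9000 each)
After Sep 5: 316 on hand, pool $6,754.40 (≈ $21.3747 each)
Sep 6, sell 177: 177/316 × $6,754.40 → $3,783.31
After Sep 7: 235 on hand, pool $5,207.89 (≈ $22.1612 each)
Sep 9, sell 168: 168/235 × $5,207.89 → $3,723.08
After Sep 10: 134 on hand, pool $2,841.56 (≈ $21.2057 each)
Sep 12, sell 74: 74/134 × $2,841.56 → $1,569.21
After Sep 13: 449 on hand, pool $8,838.40 (≈ $19.6846 each)
After Sep 16: 546 on hand, pool $10,836.60 (≈ $19.8473 each)
After Sep 19: 683 on hand, pool $13,802.65 (≈ $20.2089 each)
Sep 21, sell 237: 237/683 × $13,802.65 → $4,789.49
Total COGS = $3,783.31 + $3,723.08 + $1,569.21 + $4,789.49 = $13,865.09
Ending inventory (cost pool remaining) = $9,013.16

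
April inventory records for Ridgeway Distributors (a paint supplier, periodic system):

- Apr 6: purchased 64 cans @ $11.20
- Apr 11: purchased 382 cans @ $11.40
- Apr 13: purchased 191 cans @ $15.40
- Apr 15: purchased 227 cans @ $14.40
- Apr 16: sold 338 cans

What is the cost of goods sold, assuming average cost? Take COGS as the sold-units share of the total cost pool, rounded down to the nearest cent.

Apr 16, sell 338: 338/864 × $11,281.80 → $4,413.48
Ending inventory (cost pool remaining) = $6,868.32

COGS = $4,413.48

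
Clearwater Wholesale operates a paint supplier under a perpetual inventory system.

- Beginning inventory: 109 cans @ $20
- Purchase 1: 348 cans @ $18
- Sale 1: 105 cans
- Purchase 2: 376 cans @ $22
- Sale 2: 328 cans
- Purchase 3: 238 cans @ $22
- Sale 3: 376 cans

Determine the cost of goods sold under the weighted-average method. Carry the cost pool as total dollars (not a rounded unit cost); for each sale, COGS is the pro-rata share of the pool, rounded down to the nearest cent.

After Beginning: 109 on hand, pool $2,180.00 (≈ $20.0000 each)
After Purchase 1: 457 on hand, pool $8,444.00 (≈ $18.4770 each)
Sale 1, sell 105: 105/457 × $8,444.00 → $1,940.08
After Purchase 2: 728 on hand, pool $14,775.92 (≈ $20.2966 each)
Sale 2, sell 328: 328/728 × $14,775.92 → $6,657.28
After Purchase 3: 638 on hand, pool $13,354.64 (≈ $20.9320 each)
Sale 3, sell 376: 376/638 × $13,354.64 → $7,870.44
Total COGS = $1,940.08 + $6,657.28 + $7,870.44 = $16,467.80
Ending inventory (cost pool remaining) = $5,484.20

COGS = $16,467.80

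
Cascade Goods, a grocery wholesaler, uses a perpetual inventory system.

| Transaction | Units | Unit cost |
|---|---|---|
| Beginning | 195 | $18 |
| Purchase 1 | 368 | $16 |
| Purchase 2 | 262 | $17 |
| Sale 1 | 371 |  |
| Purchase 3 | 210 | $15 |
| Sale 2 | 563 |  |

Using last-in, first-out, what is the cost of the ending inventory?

Ending inventory = $1,818

Sale 1 (371) [LIFO — newest first]: 262 @ $17 + 109 @ $16 = $6,198
Sale 2 (563) [LIFO — newest first]: 210 @ $15 + 259 @ $16 + 94 @ $18 = $8,986
Total COGS = $6,198 + $8,986 = $15,184
Ending inventory: 101 @ $18 = $1,818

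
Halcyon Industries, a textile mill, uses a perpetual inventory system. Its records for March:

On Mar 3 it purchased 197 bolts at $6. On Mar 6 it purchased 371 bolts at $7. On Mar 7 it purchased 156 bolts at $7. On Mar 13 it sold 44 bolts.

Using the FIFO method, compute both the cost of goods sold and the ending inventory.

COGS = $264; ending inventory = $4,607

Mar 13, 44 sold [FIFO — oldest first]: 44 @ $6 = $264
Ending inventory: 153 @ $6 + 371 @ $7 + 156 @ $7 = $4,607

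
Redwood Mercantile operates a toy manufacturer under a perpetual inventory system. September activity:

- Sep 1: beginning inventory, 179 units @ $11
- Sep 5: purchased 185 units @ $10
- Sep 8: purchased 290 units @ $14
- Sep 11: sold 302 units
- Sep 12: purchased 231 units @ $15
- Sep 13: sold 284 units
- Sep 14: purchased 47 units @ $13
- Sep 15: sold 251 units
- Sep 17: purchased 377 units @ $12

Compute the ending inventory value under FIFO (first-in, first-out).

Ending inventory = $5,855

Sep 11, 302 sold [FIFO — oldest first]: 179 @ $11 + 123 @ $10 = $3,199
Sep 13, 284 sold [FIFO — oldest first]: 62 @ $10 + 222 @ $14 = $3,728
Sep 15, 251 sold [FIFO — oldest first]: 68 @ $14 + 183 @ $15 = $3,697
Total COGS = $3,199 + $3,728 + $3,697 = $10,624
Ending inventory: 48 @ $15 + 47 @ $13 + 377 @ $12 = $5,855
Check: goods available $16,479 = COGS $10,624 + ending $5,855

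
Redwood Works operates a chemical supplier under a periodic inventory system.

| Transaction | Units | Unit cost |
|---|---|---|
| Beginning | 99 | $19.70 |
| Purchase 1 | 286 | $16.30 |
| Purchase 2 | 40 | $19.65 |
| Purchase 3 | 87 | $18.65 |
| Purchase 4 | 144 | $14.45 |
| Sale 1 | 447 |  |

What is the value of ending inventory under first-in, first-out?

Ending inventory = $3,293.05

Sale 1 (447) [FIFO — oldest first]: 99 @ $19.70 + 286 @ $16.30 + 40 @ $19.65 + 22 @ $18.65 = $7,808.40
Ending inventory: 65 @ $18.65 + 144 @ $14.45 = $3,293.05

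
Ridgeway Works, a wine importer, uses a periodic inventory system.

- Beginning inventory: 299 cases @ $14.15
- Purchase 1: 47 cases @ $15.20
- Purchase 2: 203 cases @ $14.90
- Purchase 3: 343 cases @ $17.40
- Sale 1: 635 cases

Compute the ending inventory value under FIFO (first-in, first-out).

Sale 1 (635) [FIFO — oldest first]: 299 @ $14.15 + 47 @ $15.20 + 203 @ $14.90 + 86 @ $17.40 = $9,466.35
Ending inventory: 257 @ $17.40 = $4,471.80
Check: goods available $13,938.15 = COGS $9,466.35 + ending $4,471.80

Ending inventory = $4,471.80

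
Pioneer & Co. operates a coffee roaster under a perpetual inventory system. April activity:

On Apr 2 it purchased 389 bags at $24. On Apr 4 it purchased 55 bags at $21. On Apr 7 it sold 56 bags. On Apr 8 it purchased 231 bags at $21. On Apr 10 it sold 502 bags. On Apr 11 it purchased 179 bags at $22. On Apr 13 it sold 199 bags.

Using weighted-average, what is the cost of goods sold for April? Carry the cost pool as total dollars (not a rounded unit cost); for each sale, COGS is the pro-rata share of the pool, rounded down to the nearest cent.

After Apr 2: 389 on hand, pool $9,336.00 (≈ $24.0000 each)
After Apr 4: 444 on hand, pool $10,491.00 (≈ $23.6284 each)
Apr 7, sell 56: 56/444 × $10,491.00 → $1,323.18
After Apr 8: 619 on hand, pool $14,018.82 (≈ $22.6475 each)
Apr 10, sell 502: 502/619 × $14,018.82 → $11,369.05
After Apr 11: 296 on hand, pool $6,587.77 (≈ $22.2560 each)
Apr 13, sell 199: 199/296 × $6,587.77 → $4,428.93
Total COGS = $1,323.18 + $11,369.05 + $4,428.93 = $17,121.16
Ending inventory (cost pool remaining) = $2,158.84

COGS = $17,121.16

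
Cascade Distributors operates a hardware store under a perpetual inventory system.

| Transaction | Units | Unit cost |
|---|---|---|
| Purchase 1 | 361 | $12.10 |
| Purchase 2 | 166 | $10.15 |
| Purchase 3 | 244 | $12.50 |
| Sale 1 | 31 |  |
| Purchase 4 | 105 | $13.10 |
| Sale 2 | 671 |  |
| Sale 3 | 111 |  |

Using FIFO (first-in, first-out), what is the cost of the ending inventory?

Ending inventory = $825.30

Sale 1 (31) [FIFO — oldest first]: 31 @ $12.10 = $375.10
Sale 2 (671) [FIFO — oldest first]: 330 @ $12.10 + 166 @ $10.15 + 175 @ $12.50 = $7,865.40
Sale 3 (111) [FIFO — oldest first]: 69 @ $12.50 + 42 @ $13.10 = $1,412.70
Total COGS = $375.10 + $7,865.40 + $1,412.70 = $9,653.20
Ending inventory: 63 @ $13.10 = $825.30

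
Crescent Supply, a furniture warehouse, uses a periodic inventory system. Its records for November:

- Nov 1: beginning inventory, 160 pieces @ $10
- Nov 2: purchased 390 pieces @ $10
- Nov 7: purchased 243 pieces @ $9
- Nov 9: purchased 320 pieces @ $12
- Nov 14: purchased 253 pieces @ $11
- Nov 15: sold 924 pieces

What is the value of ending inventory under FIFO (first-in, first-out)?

Nov 15, 924 sold [FIFO — oldest first]: 160 @ $10 + 390 @ $10 + 243 @ $9 + 131 @ $12 = $9,259
Ending inventory: 189 @ $12 + 253 @ $11 = $5,051
Check: goods available $14,310 = COGS $9,259 + ending $5,051

Ending inventory = $5,051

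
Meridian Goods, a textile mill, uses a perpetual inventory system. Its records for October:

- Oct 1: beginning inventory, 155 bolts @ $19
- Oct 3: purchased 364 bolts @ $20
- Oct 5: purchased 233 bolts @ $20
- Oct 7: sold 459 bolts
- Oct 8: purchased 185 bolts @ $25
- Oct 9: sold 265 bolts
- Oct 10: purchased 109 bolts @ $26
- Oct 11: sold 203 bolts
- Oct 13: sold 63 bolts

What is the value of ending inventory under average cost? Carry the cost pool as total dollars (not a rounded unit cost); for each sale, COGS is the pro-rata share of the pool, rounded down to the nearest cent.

Ending inventory = $1,300.75

After Oct 1: 155 on hand, pool $2,945.00 (≈ $19.0000 each)
After Oct 3: 519 on hand, pool $10,225.00 (≈ $19.7013 each)
After Oct 5: 752 on hand, pool $14,885.00 (≈ $19.7939 each)
Oct 7, sell 459: 459/752 × $14,885.00 → $9,085.39
After Oct 8: 478 on hand, pool $10,424.61 (≈ $21.8088 each)
Oct 9, sell 265: 265/478 × $10,424.61 → $5,779.33
After Oct 10: 322 on hand, pool $7,479.28 (≈ $23.2276 each)
Oct 11, sell 203: 203/322 × $7,479.28 → $4,715.19
Oct 13, sell 63: 63/119 × $2,764.09 → $1,463.34
Total COGS = $9,085.39 + $5,779.33 + $4,715.19 + $1,463.34 = $21,043.25
Ending inventory (cost pool remaining) = $1,300.75
Check: goods available $22,344.00 = COGS $21,043.25 + ending $1,300.75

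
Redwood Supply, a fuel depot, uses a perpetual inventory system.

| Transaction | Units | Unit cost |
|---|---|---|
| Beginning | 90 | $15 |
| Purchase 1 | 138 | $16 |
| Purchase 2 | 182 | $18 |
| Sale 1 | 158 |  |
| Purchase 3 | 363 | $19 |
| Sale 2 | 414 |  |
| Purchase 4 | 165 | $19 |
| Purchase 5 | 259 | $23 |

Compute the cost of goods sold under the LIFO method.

COGS = $10,605

Sale 1 (158) [LIFO — newest first]: 158 @ $18 = $2,844
Sale 2 (414) [LIFO — newest first]: 363 @ $19 + 24 @ $18 + 27 @ $16 = $7,761
Total COGS = $2,844 + $7,761 = $10,605
Ending inventory: 90 @ $15 + 111 @ $16 + 165 @ $19 + 259 @ $23 = $12,218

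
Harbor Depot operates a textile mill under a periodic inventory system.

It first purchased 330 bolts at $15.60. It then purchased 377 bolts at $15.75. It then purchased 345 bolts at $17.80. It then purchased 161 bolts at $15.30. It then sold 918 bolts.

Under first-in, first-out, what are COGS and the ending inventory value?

Sale 1 (918) [FIFO — oldest first]: 330 @ $15.60 + 377 @ $15.75 + 211 @ $17.80 = $14,841.55
Ending inventory: 134 @ $17.80 + 161 @ $15.30 = $4,848.50

COGS = $14,841.55; ending inventory = $4,848.50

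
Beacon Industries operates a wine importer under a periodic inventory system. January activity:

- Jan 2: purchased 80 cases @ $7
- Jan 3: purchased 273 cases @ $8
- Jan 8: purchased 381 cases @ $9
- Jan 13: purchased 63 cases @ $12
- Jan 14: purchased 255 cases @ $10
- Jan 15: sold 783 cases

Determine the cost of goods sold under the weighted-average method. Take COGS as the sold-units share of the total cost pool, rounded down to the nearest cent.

Jan 15, sell 783: 783/1052 × $9,479.00 → $7,055.18
Ending inventory (cost pool remaining) = $2,423.82
Check: goods available $9,479.00 = COGS $7,055.18 + ending $2,423.82

COGS = $7,055.18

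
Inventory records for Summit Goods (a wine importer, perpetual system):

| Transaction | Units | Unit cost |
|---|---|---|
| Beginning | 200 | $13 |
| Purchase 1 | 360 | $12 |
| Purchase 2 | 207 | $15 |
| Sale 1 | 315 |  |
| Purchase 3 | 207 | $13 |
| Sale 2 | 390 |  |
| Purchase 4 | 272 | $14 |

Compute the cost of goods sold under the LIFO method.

COGS = $9,288

Sale 1 (315) [LIFO — newest first]: 207 @ $15 + 108 @ $12 = $4,401
Sale 2 (390) [LIFO — newest first]: 207 @ $13 + 183 @ $12 = $4,887
Total COGS = $4,401 + $4,887 = $9,288
Ending inventory: 200 @ $13 + 69 @ $12 + 272 @ $14 = $7,236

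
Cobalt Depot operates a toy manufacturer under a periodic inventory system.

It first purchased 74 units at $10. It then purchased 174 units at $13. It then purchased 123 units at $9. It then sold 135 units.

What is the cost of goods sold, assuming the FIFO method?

Sale 1 (135) [FIFO — oldest first]: 74 @ $10 + 61 @ $13 = $1,533
Ending inventory: 113 @ $13 + 123 @ $9 = $2,576

COGS = $1,533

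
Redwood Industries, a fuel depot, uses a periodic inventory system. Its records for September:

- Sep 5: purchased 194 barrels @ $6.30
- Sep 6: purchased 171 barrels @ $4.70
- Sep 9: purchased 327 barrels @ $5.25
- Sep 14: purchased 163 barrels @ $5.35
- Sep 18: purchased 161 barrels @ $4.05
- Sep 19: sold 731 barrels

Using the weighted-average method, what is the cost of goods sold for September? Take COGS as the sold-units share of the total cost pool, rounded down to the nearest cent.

COGS = $3,789.36

Sep 19, sell 731: 731/1016 × $5,266.75 → $3,789.36
Ending inventory (cost pool remaining) = $1,477.39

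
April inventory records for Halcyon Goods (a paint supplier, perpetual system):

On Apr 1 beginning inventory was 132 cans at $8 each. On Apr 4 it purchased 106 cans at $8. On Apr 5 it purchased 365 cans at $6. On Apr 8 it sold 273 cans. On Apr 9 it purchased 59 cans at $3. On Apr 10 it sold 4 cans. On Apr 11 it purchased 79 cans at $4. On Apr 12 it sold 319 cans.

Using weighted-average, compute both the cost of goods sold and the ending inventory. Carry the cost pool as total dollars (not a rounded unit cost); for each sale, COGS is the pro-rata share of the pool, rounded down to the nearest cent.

After Apr 1: 132 on hand, pool $1,056.00 (≈ $8.0000 each)
After Apr 4: 238 on hand, pool $1,904.00 (≈ $8.0000 each)
After Apr 5: 603 on hand, pool $4,094.00 (≈ $6.7894 each)
Apr 8, sell 273: 273/603 × $4,094.00 → $1,853.50
After Apr 9: 389 on hand, pool $2,417.50 (≈ $6.2147 each)
Apr 10, sell 4: 4/389 × $2,417.50 → $24.85
After Apr 11: 464 on hand, pool $2,708.65 (≈ $5.8376 each)
Apr 12, sell 319: 319/464 × $2,708.65 → $1,862.19
Total COGS = $1,853.50 + $24.85 + $1,862.19 = $3,740.54
Ending inventory (cost pool remaining) = $846.46
Check: goods available $4,587.00 = COGS $3,740.54 + ending $846.46

COGS = $3,740.54; ending inventory = $846.46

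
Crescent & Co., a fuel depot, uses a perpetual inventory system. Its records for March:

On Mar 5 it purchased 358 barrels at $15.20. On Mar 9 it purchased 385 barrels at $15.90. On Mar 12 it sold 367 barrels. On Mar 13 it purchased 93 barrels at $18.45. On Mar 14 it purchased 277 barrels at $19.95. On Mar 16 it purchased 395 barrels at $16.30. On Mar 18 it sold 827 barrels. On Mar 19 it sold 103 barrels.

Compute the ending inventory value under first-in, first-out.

Mar 12, 367 sold [FIFO — oldest first]: 358 @ $15.20 + 9 @ $15.90 = $5,584.70
Mar 18, 827 sold [FIFO — oldest first]: 376 @ $15.90 + 93 @ $18.45 + 277 @ $19.95 + 81 @ $16.30 = $14,540.70
Mar 19, 103 sold [FIFO — oldest first]: 103 @ $16.30 = $1,678.90
Total COGS = $5,584.70 + $14,540.70 + $1,678.90 = $21,804.30
Ending inventory: 211 @ $16.30 = $3,439.30
Check: goods available $25,243.60 = COGS $21,804.30 + ending $3,439.30

Ending inventory = $3,439.30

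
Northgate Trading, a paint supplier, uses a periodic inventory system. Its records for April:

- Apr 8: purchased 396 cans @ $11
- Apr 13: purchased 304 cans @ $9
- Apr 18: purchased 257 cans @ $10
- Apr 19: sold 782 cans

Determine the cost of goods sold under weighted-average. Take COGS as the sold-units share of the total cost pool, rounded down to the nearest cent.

Apr 19, sell 782: 782/957 × $9,662.00 → $7,895.17
Ending inventory (cost pool remaining) = $1,766.83

COGS = $7,895.17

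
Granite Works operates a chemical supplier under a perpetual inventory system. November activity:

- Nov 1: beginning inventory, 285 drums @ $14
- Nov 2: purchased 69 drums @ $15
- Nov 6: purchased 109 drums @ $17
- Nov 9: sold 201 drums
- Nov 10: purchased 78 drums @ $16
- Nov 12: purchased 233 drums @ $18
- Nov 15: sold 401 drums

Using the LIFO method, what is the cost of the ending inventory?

Ending inventory = $2,408

Nov 9, 201 sold [LIFO — newest first]: 109 @ $17 + 69 @ $15 + 23 @ $14 = $3,210
Nov 15, 401 sold [LIFO — newest first]: 233 @ $18 + 78 @ $16 + 90 @ $14 = $6,702
Total COGS = $3,210 + $6,702 = $9,912
Ending inventory: 172 @ $14 = $2,408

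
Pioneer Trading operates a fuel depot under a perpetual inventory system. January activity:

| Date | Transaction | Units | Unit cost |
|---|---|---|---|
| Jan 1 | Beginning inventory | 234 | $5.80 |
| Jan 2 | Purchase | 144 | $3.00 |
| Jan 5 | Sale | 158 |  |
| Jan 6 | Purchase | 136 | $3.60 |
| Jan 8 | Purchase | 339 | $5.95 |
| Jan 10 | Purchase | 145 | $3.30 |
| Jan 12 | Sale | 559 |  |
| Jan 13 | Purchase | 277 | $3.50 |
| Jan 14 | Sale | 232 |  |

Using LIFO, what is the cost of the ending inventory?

Jan 5, 158 sold [LIFO — newest first]: 144 @ $3.00 + 14 @ $5.80 = $513.20
Jan 12, 559 sold [LIFO — newest first]: 145 @ $3.30 + 339 @ $5.95 + 75 @ $3.60 = $2,765.55
Jan 14, 232 sold [LIFO — newest first]: 232 @ $3.50 = $812.00
Total COGS = $513.20 + $2,765.55 + $812.00 = $4,090.75
Ending inventory: 220 @ $5.80 + 61 @ $3.60 + 45 @ $3.50 = $1,653.10
Check: goods available $5,743.85 = COGS $4,090.75 + ending $1,653.10

Ending inventory = $1,653.10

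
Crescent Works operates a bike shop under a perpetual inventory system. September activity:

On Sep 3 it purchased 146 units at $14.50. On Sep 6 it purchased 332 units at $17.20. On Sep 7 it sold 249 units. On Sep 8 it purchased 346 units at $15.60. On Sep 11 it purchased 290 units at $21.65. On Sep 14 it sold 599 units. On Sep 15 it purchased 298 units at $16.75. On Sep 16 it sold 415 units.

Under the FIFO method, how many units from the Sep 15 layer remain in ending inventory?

Sep 7, 249 sold [FIFO — oldest first]: 146 @ $14.50 + 103 @ $17.20 = $3,888.60
Sep 14, 599 sold [FIFO — oldest first]: 229 @ $17.20 + 346 @ $15.60 + 24 @ $21.65 = $9,856.00
Sep 16, 415 sold [FIFO — oldest first]: 266 @ $21.65 + 149 @ $16.75 = $8,254.65
Total COGS = $3,888.60 + $9,856.00 + $8,254.65 = $21,999.25
Ending inventory: 149 @ $16.75 = $2,495.75
Check: goods available $24,495.00 = COGS $21,999.25 + ending $2,495.75

149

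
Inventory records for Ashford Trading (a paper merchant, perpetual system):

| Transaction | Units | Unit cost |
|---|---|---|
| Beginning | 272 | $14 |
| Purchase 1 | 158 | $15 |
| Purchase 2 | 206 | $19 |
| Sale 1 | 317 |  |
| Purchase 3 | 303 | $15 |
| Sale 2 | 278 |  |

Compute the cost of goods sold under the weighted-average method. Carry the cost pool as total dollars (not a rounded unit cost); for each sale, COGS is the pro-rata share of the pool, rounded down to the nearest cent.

After Beginning: 272 on hand, pool $3,808.00 (≈ $14.0000 each)
After Purchase 1: 430 on hand, pool $6,178.00 (≈ $14.3674 each)
After Purchase 2: 636 on hand, pool $10,092.00 (≈ $15.8679 each)
Sale 1, sell 317: 317/636 × $10,092.00 → $5,030.13
After Purchase 3: 622 on hand, pool $9,606.87 (≈ $15.4451 each)
Sale 2, sell 278: 278/622 × $9,606.87 → $4,293.74
Total COGS = $5,030.13 + $4,293.74 = $9,323.87
Ending inventory (cost pool remaining) = $5,313.13
Check: goods available $14,637.00 = COGS $9,323.87 + ending $5,313.13

COGS = $9,323.87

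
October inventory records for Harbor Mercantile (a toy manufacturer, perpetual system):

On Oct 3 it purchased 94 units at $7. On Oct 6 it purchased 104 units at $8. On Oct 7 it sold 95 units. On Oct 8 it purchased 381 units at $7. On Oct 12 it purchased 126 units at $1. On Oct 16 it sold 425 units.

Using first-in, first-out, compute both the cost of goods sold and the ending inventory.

Oct 7, 95 sold [FIFO — oldest first]: 94 @ $7 + 1 @ $8 = $666
Oct 16, 425 sold [FIFO — oldest first]: 103 @ $8 + 322 @ $7 = $3,078
Total COGS = $666 + $3,078 = $3,744
Ending inventory: 59 @ $7 + 126 @ $1 = $539

COGS = $3,744; ending inventory = $539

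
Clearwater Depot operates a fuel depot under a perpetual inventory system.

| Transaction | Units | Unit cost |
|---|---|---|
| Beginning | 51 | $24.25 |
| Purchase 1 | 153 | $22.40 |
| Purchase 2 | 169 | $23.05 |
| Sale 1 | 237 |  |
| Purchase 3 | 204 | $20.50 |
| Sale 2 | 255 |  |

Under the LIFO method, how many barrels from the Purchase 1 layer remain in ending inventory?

Sale 1 (237) [LIFO — newest first]: 169 @ $23.05 + 68 @ $22.40 = $5,418.65
Sale 2 (255) [LIFO — newest first]: 204 @ $20.50 + 51 @ $22.40 = $5,324.40
Total COGS = $5,418.65 + $5,324.40 = $10,743.05
Ending inventory: 51 @ $24.25 + 34 @ $22.40 = $1,998.35
Check: goods available $12,741.40 = COGS $10,743.05 + ending $1,998.35

34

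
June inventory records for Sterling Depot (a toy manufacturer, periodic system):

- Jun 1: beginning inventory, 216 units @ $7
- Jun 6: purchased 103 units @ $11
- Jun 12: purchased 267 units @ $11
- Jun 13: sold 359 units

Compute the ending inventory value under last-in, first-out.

Jun 13, 359 sold [LIFO — newest first]: 267 @ $11 + 92 @ $11 = $3,949
Ending inventory: 216 @ $7 + 11 @ $11 = $1,633

Ending inventory = $1,633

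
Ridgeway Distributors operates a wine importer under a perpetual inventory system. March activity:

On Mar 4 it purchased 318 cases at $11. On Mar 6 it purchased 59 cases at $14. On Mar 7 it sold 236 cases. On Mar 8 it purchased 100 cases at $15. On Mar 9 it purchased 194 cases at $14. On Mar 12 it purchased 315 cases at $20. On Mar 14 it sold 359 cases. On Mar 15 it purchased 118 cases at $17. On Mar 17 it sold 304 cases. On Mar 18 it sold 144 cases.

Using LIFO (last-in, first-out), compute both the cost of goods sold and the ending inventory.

Mar 7, 236 sold [LIFO — newest first]: 59 @ $14 + 177 @ $11 = $2,773
Mar 14, 359 sold [LIFO — newest first]: 315 @ $20 + 44 @ $14 = $6,916
Mar 17, 304 sold [LIFO — newest first]: 118 @ $17 + 150 @ $14 + 36 @ $15 = $4,646
Mar 18, 144 sold [LIFO — newest first]: 64 @ $15 + 80 @ $11 = $1,840
Total COGS = $2,773 + $6,916 + $4,646 + $1,840 = $16,175
Ending inventory: 61 @ $11 = $671
Check: goods available $16,846 = COGS $16,175 + ending $671

COGS = $16,175; ending inventory = $671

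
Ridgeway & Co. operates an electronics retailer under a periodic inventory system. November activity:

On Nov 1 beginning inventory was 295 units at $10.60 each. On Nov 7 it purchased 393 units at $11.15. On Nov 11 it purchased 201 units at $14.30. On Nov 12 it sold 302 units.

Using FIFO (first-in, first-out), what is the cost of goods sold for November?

Nov 12, 302 sold [FIFO — oldest first]: 295 @ $10.60 + 7 @ $11.15 = $3,205.05
Ending inventory: 386 @ $11.15 + 201 @ $14.30 = $7,178.20
Check: goods available $10,383.25 = COGS $3,205.05 + ending $7,178.20

COGS = $3,205.05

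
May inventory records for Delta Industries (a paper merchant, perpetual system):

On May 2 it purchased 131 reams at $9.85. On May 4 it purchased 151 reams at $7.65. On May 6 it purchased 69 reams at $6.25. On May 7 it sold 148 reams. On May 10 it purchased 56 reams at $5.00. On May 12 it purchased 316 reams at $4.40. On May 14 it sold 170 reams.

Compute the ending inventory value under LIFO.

Ending inventory = $2,763.55

May 7, 148 sold [LIFO — newest first]: 69 @ $6.25 + 79 @ $7.65 = $1,035.60
May 14, 170 sold [LIFO — newest first]: 170 @ $4.40 = $748.00
Total COGS = $1,035.60 + $748.00 = $1,783.60
Ending inventory: 131 @ $9.85 + 72 @ $7.65 + 56 @ $5.00 + 146 @ $4.40 = $2,763.55
Check: goods available $4,547.15 = COGS $1,783.60 + ending $2,763.55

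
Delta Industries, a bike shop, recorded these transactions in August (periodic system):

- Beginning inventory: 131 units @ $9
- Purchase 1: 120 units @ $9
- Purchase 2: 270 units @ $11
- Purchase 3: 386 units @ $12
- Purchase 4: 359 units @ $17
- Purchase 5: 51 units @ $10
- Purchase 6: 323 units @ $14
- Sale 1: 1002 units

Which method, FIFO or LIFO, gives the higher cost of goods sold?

FIFO COGS: 131 @ $9 + 120 @ $9 + 270 @ $11 + 386 @ $12 + 95 @ $17 = $11,476
LIFO COGS: 323 @ $14 + 51 @ $10 + 359 @ $17 + 269 @ $12 = $14,363

LIFO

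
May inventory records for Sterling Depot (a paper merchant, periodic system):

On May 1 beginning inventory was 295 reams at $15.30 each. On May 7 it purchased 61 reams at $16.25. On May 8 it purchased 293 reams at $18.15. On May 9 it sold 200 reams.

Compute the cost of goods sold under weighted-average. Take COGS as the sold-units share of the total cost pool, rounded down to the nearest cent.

COGS = $3,335.19

May 9, sell 200: 200/649 × $10,822.70 → $3,335.19
Ending inventory (cost pool remaining) = $7,487.51
Check: goods available $10,822.70 = COGS $3,335.19 + ending $7,487.51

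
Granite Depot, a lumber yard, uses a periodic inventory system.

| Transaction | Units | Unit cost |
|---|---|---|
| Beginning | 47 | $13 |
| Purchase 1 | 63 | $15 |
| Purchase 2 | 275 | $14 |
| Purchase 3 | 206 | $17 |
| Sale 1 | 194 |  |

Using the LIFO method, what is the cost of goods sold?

Sale 1 (194) [LIFO — newest first]: 194 @ $17 = $3,298
Ending inventory: 47 @ $13 + 63 @ $15 + 275 @ $14 + 12 @ $17 = $5,610
Check: goods available $8,908 = COGS $3,298 + ending $5,610

COGS = $3,298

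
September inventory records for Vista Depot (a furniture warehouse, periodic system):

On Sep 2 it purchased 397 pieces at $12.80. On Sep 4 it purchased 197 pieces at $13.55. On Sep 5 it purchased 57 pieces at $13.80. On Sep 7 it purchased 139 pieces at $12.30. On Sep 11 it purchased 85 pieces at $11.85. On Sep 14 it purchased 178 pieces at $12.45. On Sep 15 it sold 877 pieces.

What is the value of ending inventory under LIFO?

Sep 15, 877 sold [LIFO — newest first]: 178 @ $12.45 + 85 @ $11.85 + 139 @ $12.30 + 57 @ $13.80 + 197 @ $13.55 + 221 @ $12.80 = $11,217.80
Ending inventory: 176 @ $12.80 = $2,252.80

Ending inventory = $2,252.80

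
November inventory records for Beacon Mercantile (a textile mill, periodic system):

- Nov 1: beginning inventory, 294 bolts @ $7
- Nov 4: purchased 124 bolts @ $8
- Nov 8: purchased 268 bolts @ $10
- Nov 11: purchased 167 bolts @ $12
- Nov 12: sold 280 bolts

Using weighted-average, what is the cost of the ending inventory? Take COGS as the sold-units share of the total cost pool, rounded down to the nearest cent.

Nov 12, sell 280: 280/853 × $7,734.00 → $2,538.71
Ending inventory (cost pool remaining) = $5,195.29
Check: goods available $7,734.00 = COGS $2,538.71 + ending $5,195.29

Ending inventory = $5,195.29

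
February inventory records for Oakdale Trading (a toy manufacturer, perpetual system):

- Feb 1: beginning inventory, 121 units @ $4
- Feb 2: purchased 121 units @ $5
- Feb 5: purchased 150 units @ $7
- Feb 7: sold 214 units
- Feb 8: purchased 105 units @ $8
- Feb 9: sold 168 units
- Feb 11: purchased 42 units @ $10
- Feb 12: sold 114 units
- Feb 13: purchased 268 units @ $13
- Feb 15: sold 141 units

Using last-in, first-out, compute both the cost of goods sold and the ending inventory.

COGS = $5,060; ending inventory = $1,823

Feb 7, 214 sold [LIFO — newest first]: 150 @ $7 + 64 @ $5 = $1,370
Feb 9, 168 sold [LIFO — newest first]: 105 @ $8 + 57 @ $5 + 6 @ $4 = $1,149
Feb 12, 114 sold [LIFO — newest first]: 42 @ $10 + 72 @ $4 = $708
Feb 15, 141 sold [LIFO — newest first]: 141 @ $13 = $1,833
Total COGS = $1,370 + $1,149 + $708 + $1,833 = $5,060
Ending inventory: 43 @ $4 + 127 @ $13 = $1,823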